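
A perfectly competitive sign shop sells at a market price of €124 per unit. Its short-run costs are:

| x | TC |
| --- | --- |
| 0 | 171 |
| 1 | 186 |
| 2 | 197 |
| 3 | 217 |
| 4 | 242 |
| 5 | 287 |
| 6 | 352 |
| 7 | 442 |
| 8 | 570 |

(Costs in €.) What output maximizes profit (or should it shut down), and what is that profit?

Profit at each row (π = 124x − TC): x=0: -171; x=1: -62; x=2: 51; x=3: 155; x=4: 254; x=5: 333; x=6: 392; x=7: 426; x=8: 422.
Profit is maximized at x = 7. AVC there is 271/7 = €38.71 ≤ P, so producing beats shutting down (which would give -€171).

x = 7; profit = €426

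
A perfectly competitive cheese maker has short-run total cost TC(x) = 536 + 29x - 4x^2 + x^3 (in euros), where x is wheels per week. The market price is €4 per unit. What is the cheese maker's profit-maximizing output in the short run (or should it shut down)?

From TC, MC = TC'(x) = 29 - 8x + 3x^2 and AVC = VC/x = 29 - 4x + x^2.
AVC is minimized where dAVC/dx = -4 + 2x = 0, at x = 2; min AVC = 29 - 4·2 + 2^2 = €25.
With P < min AVC (€4 < €25), every unit sold adds to the loss.
The firm minimizes its loss by shutting down and losing only its fixed cost of €536.

Shut down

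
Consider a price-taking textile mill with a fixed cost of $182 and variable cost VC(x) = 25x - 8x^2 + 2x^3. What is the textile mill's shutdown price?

Short-run supply begins at min AVC. From VC = 25x - 8x^2 + 2x^3, AVC = 25 - 8x + 2x^2.
At the minimum of AVC, MC = AVC. MC = 25 - 16x + 6x^2; setting MC = AVC gives 4x^2 - 8x = 0, so x = 2. min AVC = 17.
For P < $17 the firm produces nothing.

$17 per unit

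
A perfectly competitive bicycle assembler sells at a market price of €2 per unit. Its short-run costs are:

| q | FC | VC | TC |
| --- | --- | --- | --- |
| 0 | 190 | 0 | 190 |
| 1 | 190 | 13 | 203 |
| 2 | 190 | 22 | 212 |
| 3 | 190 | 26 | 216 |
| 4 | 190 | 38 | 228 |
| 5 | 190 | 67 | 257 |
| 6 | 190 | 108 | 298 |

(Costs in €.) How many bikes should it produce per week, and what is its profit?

Profit at each row (π = 2q − TC): q=0: -190; q=1: -201; q=2: -208; q=3: -210; q=4: -220; q=5: -247; q=6: -286.
Profit is highest at q = 0. Equivalently, the lowest AVC in the table is 26/3 ≈ €8.67 at q = 3, and P = €2 falls below it — price never covers variable cost, so the firm shuts down and loses only its fixed cost.

q = 0 (shut down); profit = -€190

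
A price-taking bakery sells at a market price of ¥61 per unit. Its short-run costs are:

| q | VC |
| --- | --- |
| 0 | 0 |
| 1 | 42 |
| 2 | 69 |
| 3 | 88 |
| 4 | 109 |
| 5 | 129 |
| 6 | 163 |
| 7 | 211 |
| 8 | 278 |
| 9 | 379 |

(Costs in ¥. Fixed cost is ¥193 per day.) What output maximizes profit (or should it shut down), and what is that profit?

q = 7; profit = ¥23

Compute π = P·q − TC at each output: q=0: -193; q=1: -174; q=2: -140; q=3: -98; q=4: -58; q=5: -17; q=6: 10; q=7: 23; q=8: 17; q=9: -23.
Profit is maximized at q = 7. AVC there is 211/7 = ¥30.14 ≤ P, so producing beats shutting down (which would give -¥193).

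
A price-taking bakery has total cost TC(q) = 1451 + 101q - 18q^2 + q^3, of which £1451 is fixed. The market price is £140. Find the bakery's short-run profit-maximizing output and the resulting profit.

AVC = 101 - 18q + q^2 has its minimum £20 at q = 9; price £140 clears that bar, so the firm operates.
MC = 101 - 36q + 3q^2. Setting P = MC and taking the root on the rising branch gives q* = 13.
TR = 140·13 = 1820. TC = 1451 + 468 = 1919. Profit = 1820 − 1919 = -£99.
That loss of £99 beats the £1451 the firm would lose by shutting down; producing recovers £1352 of fixed cost.

Profit = -£99 at q = 13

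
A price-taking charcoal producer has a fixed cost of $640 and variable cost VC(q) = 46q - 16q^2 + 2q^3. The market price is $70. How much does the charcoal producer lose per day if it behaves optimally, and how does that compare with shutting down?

AVC = 46 - 16q + 2q^2; min AVC = $14 at q = 4. Since P = $70 ≥ min AVC, the firm produces.
MC = 46 - 32q + 6q^2. Setting P = MC and taking the root on the rising branch gives q* = 6.
TR = 70·6 = 420. TC = 640 + 132 = 772. Profit = 420 − 772 = -$352.
Shutting down would mean losing the fixed cost of $640, so operating at a loss of $352 is better by $288.

Profit = -$352 at q = 6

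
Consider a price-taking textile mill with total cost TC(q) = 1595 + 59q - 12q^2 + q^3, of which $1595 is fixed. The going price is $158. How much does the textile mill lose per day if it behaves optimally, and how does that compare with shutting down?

AVC = 59 - 12q + q^2 has its minimum $23 at q = 6; price $158 clears that bar, so the firm operates.
MC = 59 - 24q + 3q^2. Setting P = MC and taking the root on the rising branch gives q* = 11.
TR = 158·11 = 1738. TC = 1595 + 528 = 2123. Profit = 1738 − 2123 = -$385.
Shutting down would mean losing the fixed cost of $1595, so operating at a loss of $385 is better by $1210.

Profit = -$385 at q = 11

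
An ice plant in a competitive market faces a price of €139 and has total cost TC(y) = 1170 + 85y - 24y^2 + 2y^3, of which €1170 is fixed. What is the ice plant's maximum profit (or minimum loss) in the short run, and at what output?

Profit = -€198 at y = 9

AVC = 85 - 24y + 2y^2; min AVC = €13 at y = 6. Since P = €139 ≥ min AVC, the firm produces.
MC = 85 - 48y + 6y^2. Setting P = MC and taking the root on the rising branch gives y* = 9.
TR = 139·9 = 1251. TC = 1170 + 279 = 1449. Profit = 1251 − 1449 = -€198.
That loss of €198 beats the €1170 the firm would lose by shutting down; producing recovers €972 of fixed cost.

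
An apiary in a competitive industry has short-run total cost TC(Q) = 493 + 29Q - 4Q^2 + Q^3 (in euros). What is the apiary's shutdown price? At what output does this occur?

€25 per unit, at Q = 2

The shutdown price is the minimum of AVC. VC = 29Q - 4Q^2 + Q^3, so AVC = 29 - 4Q + Q^2.
At the minimum of AVC, MC = AVC. MC = 29 - 8Q + 3Q^2; setting MC = AVC gives 2Q^2 - 4Q = 0, so Q = 2. min AVC = 25.
The firm shuts down for any P below €25.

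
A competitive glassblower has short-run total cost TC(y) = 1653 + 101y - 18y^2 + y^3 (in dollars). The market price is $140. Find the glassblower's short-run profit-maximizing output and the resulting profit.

Profit = -$301 at y = 13

AVC = 101 - 18y + y^2 has its minimum $20 at y = 9; price $140 clears that bar, so the firm operates.
MC = 101 - 36y + 3y^2. Setting P = MC and taking the root on the rising branch gives y* = 13.
TR = 140·13 = 1820. TC = 1653 + 468 = 2121. Profit = 1820 − 2121 = -$301.
By producing, the firm covers all variable cost plus $1352 of fixed cost; shutting down would lose the full $1653.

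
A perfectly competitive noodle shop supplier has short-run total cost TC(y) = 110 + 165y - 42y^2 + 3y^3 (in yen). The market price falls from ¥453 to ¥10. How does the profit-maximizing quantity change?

MC = 165 - 84y + 9y^2; the shutdown threshold is min AVC = ¥18 (at y = 7).
At P = ¥453 ≥ min AVC, set P = MC on the rising branch: y = 12.
At P = ¥10 < min AVC = ¥18, price no longer covers variable cost at any output, so the firm shuts down: y = 0.

Output falls from 12 to 0 (the firm shuts down)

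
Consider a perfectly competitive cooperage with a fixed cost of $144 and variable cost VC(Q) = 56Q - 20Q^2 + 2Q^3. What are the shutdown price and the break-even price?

Shutdown price = $6; break-even price = $32

Shutdown price = min AVC. AVC = 56 - 20Q + 2Q^2, with vertex at Q = 5 and minimum $6.
ATC = 144/Q + 56 - 20Q + 2Q^2. Setting dATC/dQ = −144/Q^2 − 20 + 4Q = 0 gives Q = 6 (since 4·6^3 − 20·6^2 = 144).
min ATC = 144/6 + 56 − 20·6 + 2·6^2 = $32. That is the break-even price.
Between these two prices the firm operates at a loss; above $32 it earns a profit.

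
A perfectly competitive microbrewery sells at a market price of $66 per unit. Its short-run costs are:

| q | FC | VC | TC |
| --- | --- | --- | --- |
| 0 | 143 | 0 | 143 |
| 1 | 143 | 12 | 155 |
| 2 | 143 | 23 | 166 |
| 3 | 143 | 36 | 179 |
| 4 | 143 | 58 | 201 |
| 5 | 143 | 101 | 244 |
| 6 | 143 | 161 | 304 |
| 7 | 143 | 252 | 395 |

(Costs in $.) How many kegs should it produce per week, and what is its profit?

Compute π = P·q − TC at each output: q=0: -143; q=1: -89; q=2: -34; q=3: 19; q=4: 63; q=5: 86; q=6: 92; q=7: 67.
Profit is maximized at q = 6. AVC there is 161/6 = $26.83 ≤ P, so producing beats shutting down (which would give -$143).

q = 6; profit = $92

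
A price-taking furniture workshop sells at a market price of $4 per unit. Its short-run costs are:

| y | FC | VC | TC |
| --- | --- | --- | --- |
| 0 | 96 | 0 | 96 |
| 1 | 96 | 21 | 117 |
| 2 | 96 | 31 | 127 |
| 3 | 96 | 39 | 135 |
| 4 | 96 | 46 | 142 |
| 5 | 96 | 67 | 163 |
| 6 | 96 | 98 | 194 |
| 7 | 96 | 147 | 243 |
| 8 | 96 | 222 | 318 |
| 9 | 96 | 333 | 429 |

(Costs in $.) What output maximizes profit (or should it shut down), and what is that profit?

Tabulate TR − TC: y=0: -96; y=1: -113; y=2: -119; y=3: -123; y=4: -126; y=5: -143; y=6: -170; y=7: -215; y=8: -286; y=9: -393.
Profit is highest at y = 0. Equivalently, the lowest AVC in the table is 46/4 ≈ $11.50 at y = 4, and P = $4 falls below it — price never covers variable cost, so the firm shuts down and loses only its fixed cost.

y = 0 (shut down); profit = -$96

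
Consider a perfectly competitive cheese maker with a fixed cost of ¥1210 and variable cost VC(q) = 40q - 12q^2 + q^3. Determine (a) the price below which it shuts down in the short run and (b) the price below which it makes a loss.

Shutdown price = min AVC. AVC = 40 - 12q + q^2, with vertex at q = 6 and minimum ¥4.
ATC = 1210/q + 40 - 12q + q^2. Setting dATC/dq = −1210/q^2 − 12 + 2q = 0 gives q = 11 (since 2·11^3 − 12·11^2 = 1210).
min ATC = 1210/11 + 40 − 12·11 + 11^2 = ¥139. That is the break-even price.
Between these two prices the firm operates at a loss; above ¥139 it earns a profit.

Shutdown price = ¥4; break-even price = ¥139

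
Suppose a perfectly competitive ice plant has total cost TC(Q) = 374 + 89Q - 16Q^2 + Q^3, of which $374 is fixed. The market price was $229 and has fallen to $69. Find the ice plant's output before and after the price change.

MC = 89 - 32Q + 3Q^2; the shutdown threshold is min AVC = $25 (at Q = 8).
At P = $229 ≥ min AVC, set P = MC on the rising branch: Q = 14.
At P = $69 ≥ min AVC, set P = MC: Q = 10. The firm stays open but cuts output.

Output falls from 14 to 10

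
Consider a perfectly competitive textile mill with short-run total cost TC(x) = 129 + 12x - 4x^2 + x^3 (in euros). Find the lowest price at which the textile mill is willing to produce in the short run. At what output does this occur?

Short-run supply begins at min AVC. From VC = 12x - 4x^2 + x^3, AVC = 12 - 4x + x^2.
At the minimum of AVC, MC = AVC. MC = 12 - 8x + 3x^2; setting MC = AVC gives 2x^2 - 4x = 0, so x = 2. min AVC = 8.
For P < €8 the firm produces nothing.

€8 per unit, at x = 2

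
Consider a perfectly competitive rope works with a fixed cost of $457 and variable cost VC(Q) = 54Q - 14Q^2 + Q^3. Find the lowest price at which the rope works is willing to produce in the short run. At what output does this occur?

$5 per unit, at Q = 7

The firm shuts down when price falls below the minimum of average variable cost. AVC = VC/Q = 54 - 14Q + Q^2.
At the minimum of AVC, MC = AVC. MC = 54 - 28Q + 3Q^2; setting MC = AVC gives 2Q^2 - 14Q = 0, so Q = 7. min AVC = 5.
The firm shuts down for any P below $5.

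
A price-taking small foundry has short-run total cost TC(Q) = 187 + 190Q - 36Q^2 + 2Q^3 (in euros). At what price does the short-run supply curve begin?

The firm shuts down when price falls below the minimum of average variable cost. AVC = VC/Q = 190 - 36Q + 2Q^2.
At the minimum of AVC, MC = AVC. MC = 190 - 72Q + 6Q^2; setting MC = AVC gives 4Q^2 - 36Q = 0, so Q = 9. min AVC = 28.
So the shutdown price is €28.

€28 per unit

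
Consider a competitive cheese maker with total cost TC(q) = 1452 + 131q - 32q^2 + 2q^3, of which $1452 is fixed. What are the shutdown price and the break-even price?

Shutdown price = min AVC. AVC = 131 - 32q + 2q^2, with vertex at q = 8 and minimum $3.
ATC = 1452/q + 131 - 32q + 2q^2. Setting dATC/dq = −1452/q^2 − 32 + 4q = 0 gives q = 11 (since 4·11^3 − 32·11^2 = 1452).
min ATC = 1452/11 + 131 − 32·11 + 2·11^2 = $153. That is the break-even price.
For $3 ≤ P < $153 the firm produces at a loss; below $3 it shuts down.

Shutdown price = $3; break-even price = $153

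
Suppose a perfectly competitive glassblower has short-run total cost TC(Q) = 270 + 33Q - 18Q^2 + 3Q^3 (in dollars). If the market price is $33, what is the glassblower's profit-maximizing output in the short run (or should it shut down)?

Produce at Q = 4

Variable cost is VC = 33Q - 18Q^2 + 3Q^3, so AVC = VC/Q = 33 - 18Q + 3Q^2 and MC = dTC/dQ = 33 - 36Q + 9Q^2.
AVC is minimized where dAVC/dQ = -18 + 6Q = 0, at Q = 3; min AVC = 33 - 18·3 + 3·3^2 = $6.
Since P = $33 ≥ min AVC = $6, price covers variable cost and the firm should produce.
Solving P = MC: -36Q + 9Q^2 = 0 ⇒ Q = 0 or 4. On the upward-sloping branch, Q* = 4.
Check: AVC at Q = 4 is $9 ≤ P, so revenue covers variable cost.
Profit = P·Q − TC = 33·4 − 306 = -$174, a loss, but smaller than the $270 fixed cost the firm would lose by shutting down.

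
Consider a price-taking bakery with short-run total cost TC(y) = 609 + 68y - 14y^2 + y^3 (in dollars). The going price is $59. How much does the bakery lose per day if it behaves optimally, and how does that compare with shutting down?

Profit = -$285 at y = 9

AVC = 68 - 14y + y^2 has its minimum $19 at y = 7; price $59 clears that bar, so the firm operates.
MC = 68 - 28y + 3y^2. Setting P = MC and taking the root on the rising branch gives y* = 9.
TR = 59·9 = 531. TC = 609 + 207 = 816. Profit = 531 − 816 = -$285.
Shutting down would mean losing the fixed cost of $609, so operating at a loss of $285 is better by $324.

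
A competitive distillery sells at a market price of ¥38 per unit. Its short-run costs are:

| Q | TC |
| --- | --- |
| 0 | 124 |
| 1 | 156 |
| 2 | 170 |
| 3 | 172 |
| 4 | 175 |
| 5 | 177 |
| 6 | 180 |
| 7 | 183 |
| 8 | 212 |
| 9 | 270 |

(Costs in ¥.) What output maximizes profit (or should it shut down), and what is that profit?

Q = 8; profit = ¥92

Profit at each row (π = 38Q − TC): Q=0: -124; Q=1: -118; Q=2: -94; Q=3: -58; Q=4: -23; Q=5: 13; Q=6: 48; Q=7: 83; Q=8: 92; Q=9: 72.
Profit is maximized at Q = 8. AVC there is 88/8 = ¥11 ≤ P, so producing beats shutting down (which would give -¥124).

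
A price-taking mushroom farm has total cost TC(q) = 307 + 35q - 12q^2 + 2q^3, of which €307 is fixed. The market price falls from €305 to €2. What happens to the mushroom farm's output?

MC = 35 - 24q + 6q^2; the shutdown threshold is min AVC = €17 (at q = 3).
With P = €305 above the shutdown price, P = MC gives q = 9.
At P = €2 < min AVC = €17, price no longer covers variable cost at any output, so the firm shuts down: q = 0.

Output falls from 9 to 0 (the firm shuts down)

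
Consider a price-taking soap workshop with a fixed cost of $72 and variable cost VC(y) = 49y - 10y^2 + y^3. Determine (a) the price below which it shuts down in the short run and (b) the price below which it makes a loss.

AVC = 49 - 10y + y^2; minimized at y = 5, giving min AVC = $24. That is the shutdown price.
ATC = 72/y + 49 - 10y + y^2. Setting dATC/dy = −72/y^2 − 10 + 2y = 0 gives y = 6 (since 2·6^3 − 10·6^2 = 72).
min ATC = 72/6 + 49 − 10·6 + 6^2 = $37. That is the break-even price.
Between these two prices the firm operates at a loss; above $37 it earns a profit.

Shutdown price = $24; break-even price = $37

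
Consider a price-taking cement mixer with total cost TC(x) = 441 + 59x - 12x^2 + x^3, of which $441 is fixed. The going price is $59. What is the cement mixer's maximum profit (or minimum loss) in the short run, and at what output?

AVC = 59 - 12x + x^2 has its minimum $23 at x = 6; price $59 clears that bar, so the firm operates.
MC = 59 - 24x + 3x^2. Setting P = MC and taking the root on the rising branch gives x* = 8.
TR = 59·8 = 472. TC = 441 + 216 = 657. Profit = 472 − 657 = -$185.
By producing, the firm covers all variable cost plus $256 of fixed cost; shutting down would lose the full $441.

Profit = -$185 at x = 8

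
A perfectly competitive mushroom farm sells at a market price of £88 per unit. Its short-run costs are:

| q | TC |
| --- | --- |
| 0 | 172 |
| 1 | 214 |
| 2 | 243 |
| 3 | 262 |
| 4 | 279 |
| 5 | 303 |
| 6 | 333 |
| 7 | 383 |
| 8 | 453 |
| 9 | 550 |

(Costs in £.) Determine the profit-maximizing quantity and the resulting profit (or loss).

Profit at each row (π = 88q − TC): q=0: -172; q=1: -126; q=2: -67; q=3: 2; q=4: 73; q=5: 137; q=6: 195; q=7: 233; q=8: 251; q=9: 242.
Profit is maximized at q = 8. AVC there is 281/8 = £35.12 ≤ P, so producing beats shutting down (which would give -£172).

q = 8; profit = £251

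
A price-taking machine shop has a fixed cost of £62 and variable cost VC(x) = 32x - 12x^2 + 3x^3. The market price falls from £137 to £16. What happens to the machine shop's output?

Output falls from 5 to 0 (the firm shuts down)

AVC = 32 - 12x + 3x^2, minimized at x = 2 where min AVC = £20. MC = 32 - 24x + 9x^2.
At P = £137 ≥ min AVC, set P = MC on the rising branch: x = 5.
At P = £16 < min AVC = £20, price no longer covers variable cost at any output, so the firm shuts down: x = 0.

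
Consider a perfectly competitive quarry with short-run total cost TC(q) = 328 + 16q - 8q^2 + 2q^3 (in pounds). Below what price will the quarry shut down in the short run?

£8 per unit

The shutdown price is the minimum of AVC. VC = 16q - 8q^2 + 2q^3, so AVC = 16 - 8q + 2q^2.
At the minimum of AVC, MC = AVC. MC = 16 - 16q + 6q^2; setting MC = AVC gives 4q^2 - 8q = 0, so q = 2. min AVC = 8.
So the shutdown price is £8.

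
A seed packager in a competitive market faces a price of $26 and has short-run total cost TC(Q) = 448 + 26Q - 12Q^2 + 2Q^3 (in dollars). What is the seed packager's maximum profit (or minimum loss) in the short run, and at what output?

AVC = 26 - 12Q + 2Q^2; min AVC = $8 at Q = 3. Since P = $26 ≥ min AVC, the firm produces.
With MC = 26 - 24Q + 6Q^2, P = MC on the upward-sloping part at Q* = 4.
TR = 26·4 = 104. TC = 448 + 40 = 488. Profit = 104 − 488 = -$384.
By producing, the firm covers all variable cost plus $64 of fixed cost; shutting down would lose the full $448.

Profit = -$384 at Q = 4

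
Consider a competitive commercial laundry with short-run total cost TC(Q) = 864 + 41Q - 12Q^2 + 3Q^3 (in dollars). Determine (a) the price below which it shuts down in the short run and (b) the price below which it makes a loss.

AVC = 41 - 12Q + 3Q^2; minimized at Q = 2, giving min AVC = $29. That is the shutdown price.
ATC = 864/Q + 41 - 12Q + 3Q^2. Setting dATC/dQ = −864/Q^2 − 12 + 6Q = 0 gives Q = 6 (since 6·6^3 − 12·6^2 = 864).
min ATC = 864/6 + 41 − 12·6 + 3·6^2 = $221. That is the break-even price.
Between these two prices the firm operates at a loss; above $221 it earns a profit.

Shutdown price = $29; break-even price = $221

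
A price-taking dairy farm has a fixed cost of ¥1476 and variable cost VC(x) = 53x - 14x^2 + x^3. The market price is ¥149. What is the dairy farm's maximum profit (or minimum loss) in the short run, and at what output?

Profit = -¥36 at x = 12

AVC = 53 - 14x + x^2; min AVC = ¥4 at x = 7. Since P = ¥149 ≥ min AVC, the firm produces.
MC = 53 - 28x + 3x^2. Setting P = MC and taking the root on the rising branch gives x* = 12.
TR = 149·12 = 1788. TC = 1476 + 348 = 1824. Profit = 1788 − 1824 = -¥36.
That loss of ¥36 beats the ¥1476 the firm would lose by shutting down; producing recovers ¥1440 of fixed cost.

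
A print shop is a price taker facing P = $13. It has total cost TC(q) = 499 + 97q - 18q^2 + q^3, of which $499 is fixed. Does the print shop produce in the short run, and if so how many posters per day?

Shut down

Variable cost is VC = 97q - 18q^2 + q^3, so AVC = VC/q = 97 - 18q + q^2 and MC = dTC/dq = 97 - 36q + 3q^2.
AVC is minimized where dAVC/dq = -18 + 2q = 0, at q = 9; min AVC = 97 - 18·9 + 9^2 = $16.
P = $13 lies below min AVC = $16; no output level covers variable cost.
Best response: produce nothing and absorb the $499 fixed cost.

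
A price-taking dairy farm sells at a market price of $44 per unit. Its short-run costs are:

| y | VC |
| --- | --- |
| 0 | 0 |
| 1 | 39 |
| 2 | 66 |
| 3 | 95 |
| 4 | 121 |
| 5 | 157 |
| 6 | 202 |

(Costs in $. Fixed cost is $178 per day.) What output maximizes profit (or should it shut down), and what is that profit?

y = 5; profit = -$115

Tabulate TR − TC: y=0: -178; y=1: -173; y=2: -156; y=3: -141; y=4: -123; y=5: -115; y=6: -116.
Profit is maximized at y = 5. AVC there is 157/5 = $31.40 ≤ P, so producing beats shutting down (which would give -$178).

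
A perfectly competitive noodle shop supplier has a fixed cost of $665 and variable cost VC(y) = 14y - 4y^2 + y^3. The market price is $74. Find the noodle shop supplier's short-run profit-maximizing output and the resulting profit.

Profit = -$377 at y = 6

AVC = 14 - 4y + y^2 has its minimum $10 at y = 2; price $74 clears that bar, so the firm operates.
With MC = 14 - 8y + 3y^2, P = MC on the upward-sloping part at y* = 6.
TR = 74·6 = 444. TC = 665 + 156 = 821. Profit = 444 − 821 = -$377.
By producing, the firm covers all variable cost plus $288 of fixed cost; shutting down would lose the full $665.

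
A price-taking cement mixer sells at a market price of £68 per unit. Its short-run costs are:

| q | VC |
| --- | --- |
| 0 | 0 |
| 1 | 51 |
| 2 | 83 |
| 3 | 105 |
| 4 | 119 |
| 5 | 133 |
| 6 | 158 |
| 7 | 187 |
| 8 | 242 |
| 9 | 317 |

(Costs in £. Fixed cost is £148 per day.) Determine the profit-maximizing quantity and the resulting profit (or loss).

q = 8; profit = £154

Compute π = P·q − TC at each output: q=0: -148; q=1: -131; q=2: -95; q=3: -49; q=4: 5; q=5: 59; q=6: 102; q=7: 141; q=8: 154; q=9: 147.
Profit is maximized at q = 8. AVC there is 242/8 = £30.25 ≤ P, so producing beats shutting down (which would give -£148).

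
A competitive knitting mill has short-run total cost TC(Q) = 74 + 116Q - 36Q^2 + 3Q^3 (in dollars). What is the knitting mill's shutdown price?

$8 per unit

The firm shuts down when price falls below the minimum of average variable cost. AVC = VC/Q = 116 - 36Q + 3Q^2.
At the minimum of AVC, MC = AVC. MC = 116 - 72Q + 9Q^2; setting MC = AVC gives 6Q^2 - 36Q = 0, so Q = 6. min AVC = 8.
So the shutdown price is $8.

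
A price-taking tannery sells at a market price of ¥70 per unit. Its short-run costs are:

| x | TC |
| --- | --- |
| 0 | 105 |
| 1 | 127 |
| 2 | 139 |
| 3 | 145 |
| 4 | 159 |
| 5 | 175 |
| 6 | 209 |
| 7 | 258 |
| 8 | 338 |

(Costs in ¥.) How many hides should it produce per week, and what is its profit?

Profit at each row (π = 70x − TC): x=0: -105; x=1: -57; x=2: 1; x=3: 65; x=4: 121; x=5: 175; x=6: 211; x=7: 232; x=8: 222.
Profit is maximized at x = 7. AVC there is 153/7 = ¥21.86 ≤ P, so producing beats shutting down (which would give -¥105).

x = 7; profit = ¥232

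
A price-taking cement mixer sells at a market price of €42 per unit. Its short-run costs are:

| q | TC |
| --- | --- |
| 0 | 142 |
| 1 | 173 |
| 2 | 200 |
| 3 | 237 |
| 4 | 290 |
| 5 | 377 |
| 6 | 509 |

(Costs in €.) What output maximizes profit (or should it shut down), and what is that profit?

Compute π = P·q − TC at each output: q=0: -142; q=1: -131; q=2: -116; q=3: -111; q=4: -122; q=5: -167; q=6: -257.
Profit is maximized at q = 3. AVC there is 95/3 = €31.67 ≤ P, so producing beats shutting down (which would give -€142).

q = 3; profit = -€111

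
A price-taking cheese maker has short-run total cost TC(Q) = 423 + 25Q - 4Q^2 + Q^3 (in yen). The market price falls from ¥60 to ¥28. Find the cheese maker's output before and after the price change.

MC = 25 - 8Q + 3Q^2; the shutdown threshold is min AVC = ¥21 (at Q = 2).
At P = ¥60 ≥ min AVC, set P = MC on the rising branch: Q = 5.
At P = ¥28 ≥ min AVC, set P = MC: Q = 3. The firm stays open but cuts output.

Output falls from 5 to 3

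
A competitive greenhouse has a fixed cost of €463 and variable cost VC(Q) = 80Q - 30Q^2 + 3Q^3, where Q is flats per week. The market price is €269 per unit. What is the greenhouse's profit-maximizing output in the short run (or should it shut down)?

Strip out fixed cost: VC = 80Q - 30Q^2 + 3Q^3. Then AVC = 80 - 30Q + 3Q^2 and MC = 80 - 60Q + 9Q^2.
AVC hits its minimum where MC = AVC, at Q = 5, giving min AVC = 80 - 30·5 + 3·5^2 = €5.
Since P = €269 ≥ min AVC = €5, price covers variable cost and the firm should produce.
Solving P = MC: -189 - 60Q + 9Q^2 = 0 ⇒ Q = -7/3 or 9. On the upward-sloping branch, Q* = 9.
Check: AVC at Q = 9 is €53 ≤ P, so revenue covers variable cost.
Profit = P·Q − TC = 269·9 − 940 = €1481.

Produce at Q = 9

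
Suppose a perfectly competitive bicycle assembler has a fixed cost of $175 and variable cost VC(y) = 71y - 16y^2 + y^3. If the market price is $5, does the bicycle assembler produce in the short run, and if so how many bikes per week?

Variable cost is VC = 71y - 16y^2 + y^3, so AVC = VC/y = 71 - 16y + y^2 and MC = dTC/dy = 71 - 32y + 3y^2.
AVC is minimized where dAVC/dy = -16 + 2y = 0, at y = 8; min AVC = 71 - 16·8 + 8^2 = $7.
Since P = $5 < min AVC = $7, price fails to cover variable cost at any output.
Best response: produce nothing and absorb the $175 fixed cost.

Shut down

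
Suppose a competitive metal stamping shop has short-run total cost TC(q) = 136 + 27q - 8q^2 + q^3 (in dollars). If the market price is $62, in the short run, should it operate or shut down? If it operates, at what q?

From TC, MC = TC'(q) = 27 - 16q + 3q^2 and AVC = VC/q = 27 - 8q + q^2.
AVC hits its minimum where MC = AVC, at q = 4, giving min AVC = 27 - 8·4 + 4^2 = $11.
P = $62 exceeds min AVC = $11, so the firm stays open.
P = MC gives -35 - 16q + 3q^2 = 0, with roots -5/3 and 7. Take the larger (rising MC): q* = 7.
Check: AVC at q = 7 is $20 ≤ P, so revenue covers variable cost.
Profit = P·q − TC = 62·7 − 276 = $158.

Produce at q = 7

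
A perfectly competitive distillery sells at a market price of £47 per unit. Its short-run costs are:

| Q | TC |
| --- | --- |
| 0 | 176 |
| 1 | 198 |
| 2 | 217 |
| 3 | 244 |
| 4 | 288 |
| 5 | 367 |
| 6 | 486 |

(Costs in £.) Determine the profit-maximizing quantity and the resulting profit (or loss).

Q = 4; profit = -£100

Profit at each row (π = 47Q − TC): Q=0: -176; Q=1: -151; Q=2: -123; Q=3: -103; Q=4: -100; Q=5: -132; Q=6: -204.
Profit is maximized at Q = 4. AVC there is 112/4 = £28 ≤ P, so producing beats shutting down (which would give -£176).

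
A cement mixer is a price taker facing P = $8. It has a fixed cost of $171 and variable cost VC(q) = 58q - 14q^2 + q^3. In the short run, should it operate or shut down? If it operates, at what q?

Shut down

Variable cost is VC = 58q - 14q^2 + q^3, so AVC = VC/q = 58 - 14q + q^2 and MC = dTC/dq = 58 - 28q + 3q^2.
AVC hits its minimum where MC = AVC, at q = 7, giving min AVC = 58 - 14·7 + 7^2 = $9.
P = $8 lies below min AVC = $9; no output level covers variable cost.
Best response: produce nothing and absorb the $171 fixed cost.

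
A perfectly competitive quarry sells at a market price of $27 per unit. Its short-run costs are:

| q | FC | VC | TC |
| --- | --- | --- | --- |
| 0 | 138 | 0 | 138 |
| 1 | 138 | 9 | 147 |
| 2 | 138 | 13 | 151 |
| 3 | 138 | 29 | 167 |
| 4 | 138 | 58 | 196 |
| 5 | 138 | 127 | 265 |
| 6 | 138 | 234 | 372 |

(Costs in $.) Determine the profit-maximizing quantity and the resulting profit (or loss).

Compute π = P·q − TC at each output: q=0: -138; q=1: -120; q=2: -97; q=3: -86; q=4: -88; q=5: -130; q=6: -210.
Profit is maximized at q = 3. AVC there is 29/3 = $9.67 ≤ P, so producing beats shutting down (which would give -$138).

q = 3; profit = -$86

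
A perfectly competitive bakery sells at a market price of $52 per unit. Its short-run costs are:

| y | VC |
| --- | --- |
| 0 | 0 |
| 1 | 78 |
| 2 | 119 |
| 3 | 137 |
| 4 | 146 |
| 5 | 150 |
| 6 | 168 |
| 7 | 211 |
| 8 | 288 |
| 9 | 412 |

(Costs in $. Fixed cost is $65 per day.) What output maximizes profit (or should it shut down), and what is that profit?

Profit at each row (π = 52y − TC): y=0: -65; y=1: -91; y=2: -80; y=3: -46; y=4: -3; y=5: 45; y=6: 79; y=7: 88; y=8: 63; y=9: -9.
Profit is maximized at y = 7. AVC there is 211/7 = $30.14 ≤ P, so producing beats shutting down (which would give -$65).

y = 7; profit = $88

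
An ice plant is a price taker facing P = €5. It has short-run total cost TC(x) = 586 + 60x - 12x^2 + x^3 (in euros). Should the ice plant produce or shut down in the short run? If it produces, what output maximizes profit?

From TC, MC = TC'(x) = 60 - 24x + 3x^2 and AVC = VC/x = 60 - 12x + x^2.
AVC hits its minimum where MC = AVC, at x = 6, giving min AVC = 60 - 12·6 + 6^2 = €24.
P = €5 lies below min AVC = €24; no output level covers variable cost.
The firm minimizes its loss by shutting down and losing only its fixed cost of €586.

Shut down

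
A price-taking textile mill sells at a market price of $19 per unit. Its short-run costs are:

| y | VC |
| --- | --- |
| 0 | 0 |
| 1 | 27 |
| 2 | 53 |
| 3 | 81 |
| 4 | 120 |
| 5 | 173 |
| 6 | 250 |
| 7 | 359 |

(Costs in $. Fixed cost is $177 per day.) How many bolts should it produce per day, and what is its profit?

Tabulate TR − TC: y=0: -177; y=1: -185; y=2: -192; y=3: -201; y=4: -221; y=5: -255; y=6: -313; y=7: -403.
Profit is highest at y = 0. Equivalently, the lowest AVC in the table is 53/2 ≈ $26.50 at y = 2, and P = $19 falls below it — price never covers variable cost, so the firm shuts down and loses only its fixed cost.

y = 0 (shut down); profit = -$177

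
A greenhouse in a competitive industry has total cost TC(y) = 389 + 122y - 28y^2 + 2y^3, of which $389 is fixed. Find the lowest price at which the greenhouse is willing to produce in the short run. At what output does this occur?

The shutdown price is the minimum of AVC. VC = 122y - 28y^2 + 2y^3, so AVC = 122 - 28y + 2y^2.
dAVC/dy = -28 + 4y = 0 gives y = 7. min AVC = 122 - 28·7 + 2·7^2 = 24.
For P < $24 the firm produces nothing.

$24 per unit, at y = 7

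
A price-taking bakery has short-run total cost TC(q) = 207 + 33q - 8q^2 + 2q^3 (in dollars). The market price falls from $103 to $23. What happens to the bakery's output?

AVC = 33 - 8q + 2q^2, minimized at q = 2 where min AVC = $25. MC = 33 - 16q + 6q^2.
At P = $103 ≥ min AVC, set P = MC on the rising branch: q = 5.
At P = $23 < min AVC = $25, price no longer covers variable cost at any output, so the firm shuts down: q = 0.

Output falls from 5 to 0 (the firm shuts down)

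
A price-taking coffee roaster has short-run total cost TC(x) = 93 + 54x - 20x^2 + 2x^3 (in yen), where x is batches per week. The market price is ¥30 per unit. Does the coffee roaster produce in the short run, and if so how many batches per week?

Produce at x = 6

Strip out fixed cost: VC = 54x - 20x^2 + 2x^3. Then AVC = 54 - 20x + 2x^2 and MC = 54 - 40x + 6x^2.
AVC is minimized where dAVC/dx = -20 + 4x = 0, at x = 5; min AVC = 54 - 20·5 + 2·5^2 = ¥4.
Since P = ¥30 ≥ min AVC = ¥4, price covers variable cost and the firm should produce.
Solving P = MC: 24 - 40x + 6x^2 = 0 ⇒ x = 2/3 or 6. On the upward-sloping branch, x* = 6.
Check: AVC at x = 6 is ¥6 ≤ P, so revenue covers variable cost.
Profit = P·x − TC = 30·6 − 129 = ¥51.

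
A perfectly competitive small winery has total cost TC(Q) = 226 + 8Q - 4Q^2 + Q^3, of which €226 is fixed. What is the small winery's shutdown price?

The shutdown price is the minimum of AVC. VC = 8Q - 4Q^2 + Q^3, so AVC = 8 - 4Q + Q^2.
At the minimum of AVC, MC = AVC. MC = 8 - 8Q + 3Q^2; setting MC = AVC gives 2Q^2 - 4Q = 0, so Q = 2. min AVC = 4.
So the shutdown price is €4.

€4 per unit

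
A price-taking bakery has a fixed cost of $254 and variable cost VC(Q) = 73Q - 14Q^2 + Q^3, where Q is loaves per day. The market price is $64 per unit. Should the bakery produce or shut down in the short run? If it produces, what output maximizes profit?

Produce at Q = 9

From TC, MC = TC'(Q) = 73 - 28Q + 3Q^2 and AVC = VC/Q = 73 - 14Q + Q^2.
AVC is minimized where dAVC/dQ = -14 + 2Q = 0, at Q = 7; min AVC = 73 - 14·7 + 7^2 = $24.
P = $64 exceeds min AVC = $24, so the firm stays open.
Set P = MC: 64 = 73 - 28Q + 3Q^2 → 9 - 28Q + 3Q^2 = 0. The roots are Q = 1/3 and Q = 9; the profit-maximizing output is on the rising part of MC, so Q* = 9.
Check: AVC at Q = 9 is $28 ≤ P, so revenue covers variable cost.
Profit = P·Q − TC = 64·9 − 506 = $70.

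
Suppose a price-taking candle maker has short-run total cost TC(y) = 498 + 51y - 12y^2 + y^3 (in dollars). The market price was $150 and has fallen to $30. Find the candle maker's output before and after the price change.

Output falls from 11 to 7

MC = 51 - 24y + 3y^2; the shutdown threshold is min AVC = $15 (at y = 6).
At P = $150 ≥ min AVC, set P = MC on the rising branch: y = 11.
At P = $30 ≥ min AVC, set P = MC: y = 7. The firm stays open but cuts output.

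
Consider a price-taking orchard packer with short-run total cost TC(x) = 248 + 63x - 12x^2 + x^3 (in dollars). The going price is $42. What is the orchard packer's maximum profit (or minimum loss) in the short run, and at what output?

Profit = -$150 at x = 7

AVC = 63 - 12x + x^2 has its minimum $27 at x = 6; price $42 clears that bar, so the firm operates.
MC = 63 - 24x + 3x^2. Setting P = MC and taking the root on the rising branch gives x* = 7.
TR = 42·7 = 294. TC = 248 + 196 = 444. Profit = 294 − 444 = -$150.
By producing, the firm covers all variable cost plus $98 of fixed cost; shutting down would lose the full $248.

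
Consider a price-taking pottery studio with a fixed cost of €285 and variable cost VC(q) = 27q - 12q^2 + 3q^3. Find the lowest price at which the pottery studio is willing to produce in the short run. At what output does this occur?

The firm shuts down when price falls below the minimum of average variable cost. AVC = VC/q = 27 - 12q + 3q^2.
At the minimum of AVC, MC = AVC. MC = 27 - 24q + 9q^2; setting MC = AVC gives 6q^2 - 12q = 0, so q = 2. min AVC = 15.
The firm shuts down for any P below €15.

€15 per unit, at q = 2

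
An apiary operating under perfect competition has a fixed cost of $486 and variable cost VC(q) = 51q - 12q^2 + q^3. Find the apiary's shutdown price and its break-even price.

Shutdown price = $15; break-even price = $78

Shutdown price = min AVC. AVC = 51 - 12q + q^2, with vertex at q = 6 and minimum $15.
ATC = 486/q + 51 - 12q + q^2. Setting dATC/dq = −486/q^2 − 12 + 2q = 0 gives q = 9 (since 2·9^3 − 12·9^2 = 486).
min ATC = 486/9 + 51 − 12·9 + 9^2 = $78. That is the break-even price.
For $15 ≤ P < $78 the firm produces at a loss; below $15 it shuts down.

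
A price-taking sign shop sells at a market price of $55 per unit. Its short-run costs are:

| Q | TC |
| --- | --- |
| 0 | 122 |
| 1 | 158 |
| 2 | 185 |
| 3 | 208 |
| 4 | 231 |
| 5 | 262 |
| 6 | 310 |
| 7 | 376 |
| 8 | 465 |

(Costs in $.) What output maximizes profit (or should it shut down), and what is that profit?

Q = 6; profit = $20

Profit at each row (π = 55Q − TC): Q=0: -122; Q=1: -103; Q=2: -75; Q=3: -43; Q=4: -11; Q=5: 13; Q=6: 20; Q=7: 9; Q=8: -25.
Profit is maximized at Q = 6. AVC there is 188/6 = $31.33 ≤ P, so producing beats shutting down (which would give -$122).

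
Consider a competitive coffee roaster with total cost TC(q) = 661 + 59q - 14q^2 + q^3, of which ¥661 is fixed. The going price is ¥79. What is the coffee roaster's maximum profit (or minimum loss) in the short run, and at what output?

AVC = 59 - 14q + q^2 has its minimum ¥10 at q = 7; price ¥79 clears that bar, so the firm operates.
With MC = 59 - 28q + 3q^2, P = MC on the upward-sloping part at q* = 10.
TR = 79·10 = 790. TC = 661 + 190 = 851. Profit = 790 − 851 = -¥61.
Shutting down would mean losing the fixed cost of ¥661, so operating at a loss of ¥61 is better by ¥600.

Profit = -¥61 at q = 10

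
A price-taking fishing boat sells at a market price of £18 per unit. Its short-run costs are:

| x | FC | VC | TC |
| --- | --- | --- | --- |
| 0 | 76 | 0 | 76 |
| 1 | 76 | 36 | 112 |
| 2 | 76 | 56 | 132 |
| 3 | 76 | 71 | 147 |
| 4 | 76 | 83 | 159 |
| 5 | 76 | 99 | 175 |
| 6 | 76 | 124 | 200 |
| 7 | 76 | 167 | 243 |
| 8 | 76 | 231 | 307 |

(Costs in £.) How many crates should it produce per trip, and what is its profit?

Compute π = P·x − TC at each output: x=0: -76; x=1: -94; x=2: -96; x=3: -93; x=4: -87; x=5: -85; x=6: -92; x=7: -117; x=8: -163.
Profit is highest at x = 0. Equivalently, the lowest AVC in the table is 99/5 ≈ £19.80 at x = 5, and P = £18 falls below it — price never covers variable cost, so the firm shuts down and loses only its fixed cost.

x = 0 (shut down); profit = -£76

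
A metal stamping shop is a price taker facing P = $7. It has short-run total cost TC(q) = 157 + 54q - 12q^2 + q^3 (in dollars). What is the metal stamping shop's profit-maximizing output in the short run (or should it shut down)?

Variable cost is VC = 54q - 12q^2 + q^3, so AVC = VC/q = 54 - 12q + q^2 and MC = dTC/dq = 54 - 24q + 3q^2.
AVC is minimized where dAVC/dq = -12 + 2q = 0, at q = 6; min AVC = 54 - 12·6 + 6^2 = $18.
Since P = $7 < min AVC = $18, price fails to cover variable cost at any output.
The firm minimizes its loss by shutting down and losing only its fixed cost of $157.

Shut down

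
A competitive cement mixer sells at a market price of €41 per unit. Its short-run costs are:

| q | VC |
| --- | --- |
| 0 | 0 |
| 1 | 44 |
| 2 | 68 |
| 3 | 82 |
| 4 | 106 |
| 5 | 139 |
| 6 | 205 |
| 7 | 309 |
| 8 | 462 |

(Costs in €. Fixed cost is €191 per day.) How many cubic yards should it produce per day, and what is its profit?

Compute π = P·q − TC at each output: q=0: -191; q=1: -194; q=2: -177; q=3: -150; q=4: -133; q=5: -125; q=6: -150; q=7: -213; q=8: -325.
Profit is maximized at q = 5. AVC there is 139/5 = €27.80 ≤ P, so producing beats shutting down (which would give -€191).

q = 5; profit = -€125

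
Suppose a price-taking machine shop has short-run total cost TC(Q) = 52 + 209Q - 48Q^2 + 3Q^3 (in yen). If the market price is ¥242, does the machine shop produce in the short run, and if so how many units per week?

Produce at Q = 11

Strip out fixed cost: VC = 209Q - 48Q^2 + 3Q^3. Then AVC = 209 - 48Q + 3Q^2 and MC = 209 - 96Q + 9Q^2.
AVC hits its minimum where MC = AVC, at Q = 8, giving min AVC = 209 - 48·8 + 3·8^2 = ¥17.
Since P = ¥242 ≥ min AVC = ¥17, price covers variable cost and the firm should produce.
P = MC gives -33 - 96Q + 9Q^2 = 0, with roots -1/3 and 11. Take the larger (rising MC): Q* = 11.
Check: AVC at Q = 11 is ¥44 ≤ P, so revenue covers variable cost.
Profit = P·Q − TC = 242·11 − 536 = ¥2126.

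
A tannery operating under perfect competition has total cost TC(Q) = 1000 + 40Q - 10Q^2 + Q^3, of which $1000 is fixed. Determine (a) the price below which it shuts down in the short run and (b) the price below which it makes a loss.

AVC = 40 - 10Q + Q^2; minimized at Q = 5, giving min AVC = $15. That is the shutdown price.
ATC = 1000/Q + 40 - 10Q + Q^2. Setting dATC/dQ = −1000/Q^2 − 10 + 2Q = 0 gives Q = 10 (since 2·10^3 − 10·10^2 = 1000).
min ATC = 1000/10 + 40 − 10·10 + 10^2 = $140. That is the break-even price.
For $15 ≤ P < $140 the firm produces at a loss; below $15 it shuts down.

Shutdown price = $15; break-even price = $140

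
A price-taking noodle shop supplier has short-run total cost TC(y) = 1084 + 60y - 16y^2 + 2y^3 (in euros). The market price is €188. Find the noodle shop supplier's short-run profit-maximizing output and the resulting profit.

AVC = 60 - 16y + 2y^2 has its minimum €28 at y = 4; price €188 clears that bar, so the firm operates.
MC = 60 - 32y + 6y^2. Setting P = MC and taking the root on the rising branch gives y* = 8.
TR = 188·8 = 1504. TC = 1084 + 480 = 1564. Profit = 1504 − 1564 = -€60.
That loss of €60 beats the €1084 the firm would lose by shutting down; producing recovers €1024 of fixed cost.

Profit = -€60 at y = 8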